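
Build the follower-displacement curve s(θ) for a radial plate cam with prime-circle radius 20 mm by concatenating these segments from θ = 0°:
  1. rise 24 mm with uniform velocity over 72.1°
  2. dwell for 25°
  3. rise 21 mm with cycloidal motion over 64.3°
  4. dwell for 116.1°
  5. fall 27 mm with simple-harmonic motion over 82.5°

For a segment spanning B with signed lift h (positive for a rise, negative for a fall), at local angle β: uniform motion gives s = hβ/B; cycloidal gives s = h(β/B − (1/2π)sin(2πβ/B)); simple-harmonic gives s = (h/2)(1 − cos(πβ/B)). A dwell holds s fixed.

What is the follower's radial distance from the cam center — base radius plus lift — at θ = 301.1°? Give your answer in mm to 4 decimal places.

seg 1 [0°–72.1°] uniform, h=24: full span → s += 24 → s = 24.0000
seg 2 [72.1°–97.1°] dwell: s stays 24.0000
seg 3 [97.1°–161.4°] cycloidal, h=21: full span → s += 21 → s = 45.0000
seg 4 [161.4°–277.5°] dwell: s stays 45.0000
seg 5 [277.5°–360°] simple-harmonic, h=-27: θ=301.1° here. β=23.6, B=82.5. -27/2·(1 − cos(π·0.2861)) = -5.0944 → s = 39.9056
radial distance = base radius + s = 20 + 39.9056 = 59.9056

59.9056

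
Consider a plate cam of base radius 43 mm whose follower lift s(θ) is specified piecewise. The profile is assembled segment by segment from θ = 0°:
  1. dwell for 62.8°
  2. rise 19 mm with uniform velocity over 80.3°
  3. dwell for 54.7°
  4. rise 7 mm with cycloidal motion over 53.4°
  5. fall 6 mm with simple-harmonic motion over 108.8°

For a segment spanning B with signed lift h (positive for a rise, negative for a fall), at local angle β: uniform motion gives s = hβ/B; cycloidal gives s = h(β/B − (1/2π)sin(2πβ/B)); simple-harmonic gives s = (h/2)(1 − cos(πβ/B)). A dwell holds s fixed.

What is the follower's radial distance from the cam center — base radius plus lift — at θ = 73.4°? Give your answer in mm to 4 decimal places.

seg 1 [0°–62.8°] dwell: s stays 0.0000
seg 2 [62.8°–143.1°] uniform, h=19: θ=73.4° here. β=10.6, B=80.3. 19·10.6/80.3 = 2.5081 → s = 2.5081
radial distance = base radius + s = 43 + 2.5081 = 45.5081

45.5081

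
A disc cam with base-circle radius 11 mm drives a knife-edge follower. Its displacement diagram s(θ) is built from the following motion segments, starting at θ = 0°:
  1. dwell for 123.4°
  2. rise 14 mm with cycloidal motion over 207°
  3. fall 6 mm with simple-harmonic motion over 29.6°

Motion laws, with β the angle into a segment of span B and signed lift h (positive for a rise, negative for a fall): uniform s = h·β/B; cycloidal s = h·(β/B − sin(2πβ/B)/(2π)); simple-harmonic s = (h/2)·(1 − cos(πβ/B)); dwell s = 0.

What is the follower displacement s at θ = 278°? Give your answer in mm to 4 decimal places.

seg 1 [0°–123.4°] dwell: s stays 0.0000
seg 2 [123.4°–330.4°] cycloidal, h=14: θ=278° here. β=154.6, B=207. 14·(0.7469 − sin(2π·0.7469)/(2π)) = 12.6838 → s = 12.6838

12.6838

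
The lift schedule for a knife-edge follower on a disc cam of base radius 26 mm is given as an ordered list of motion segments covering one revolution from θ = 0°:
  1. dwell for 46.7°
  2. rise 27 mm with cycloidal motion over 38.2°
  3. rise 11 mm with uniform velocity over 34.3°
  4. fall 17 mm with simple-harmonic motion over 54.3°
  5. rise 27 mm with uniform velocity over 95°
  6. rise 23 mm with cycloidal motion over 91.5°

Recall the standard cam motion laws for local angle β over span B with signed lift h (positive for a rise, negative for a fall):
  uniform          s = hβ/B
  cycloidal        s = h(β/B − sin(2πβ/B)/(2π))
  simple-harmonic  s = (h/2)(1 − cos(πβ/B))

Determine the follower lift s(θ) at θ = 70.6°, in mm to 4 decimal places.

seg 1 [0°–46.7°] dwell: s stays 0.0000
seg 2 [46.7°–84.9°] cycloidal, h=27: θ=70.6° here. β=23.9, B=38.2. 27·(0.6257 − sin(2π·0.6257)/(2π)) = 19.9437 → s = 19.9437

19.9437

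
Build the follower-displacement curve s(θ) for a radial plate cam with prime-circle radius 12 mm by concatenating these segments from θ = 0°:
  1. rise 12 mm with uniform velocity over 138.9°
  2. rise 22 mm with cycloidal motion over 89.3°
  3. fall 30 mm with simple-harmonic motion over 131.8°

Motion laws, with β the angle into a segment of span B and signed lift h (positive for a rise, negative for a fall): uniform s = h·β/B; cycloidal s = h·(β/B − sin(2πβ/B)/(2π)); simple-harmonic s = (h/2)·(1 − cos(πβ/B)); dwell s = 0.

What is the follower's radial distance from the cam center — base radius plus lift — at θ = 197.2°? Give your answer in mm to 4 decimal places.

seg 1 [0°–138.9°] uniform, h=12: full span → s += 12 → s = 12.0000
seg 2 [138.9°–228.2°] cycloidal, h=22: θ=197.2° here. β=58.3, B=89.3. 22·(0.6529 − sin(2π·0.6529)/(2π)) = 17.2320 → s = 29.2320
radial distance = base radius + s = 12 + 29.2320 = 41.2320

41.2320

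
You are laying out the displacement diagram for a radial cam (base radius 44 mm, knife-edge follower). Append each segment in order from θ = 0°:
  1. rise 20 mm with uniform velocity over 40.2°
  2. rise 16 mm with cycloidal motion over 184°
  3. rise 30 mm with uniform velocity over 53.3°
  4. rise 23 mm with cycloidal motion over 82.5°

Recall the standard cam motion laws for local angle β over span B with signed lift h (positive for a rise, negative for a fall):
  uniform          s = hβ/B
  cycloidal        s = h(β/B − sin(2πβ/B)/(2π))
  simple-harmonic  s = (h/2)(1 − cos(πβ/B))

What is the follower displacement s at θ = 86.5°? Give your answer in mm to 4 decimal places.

seg 1 [0°–40.2°] uniform, h=20: full span → s += 20 → s = 20.0000
seg 2 [40.2°–224.2°] cycloidal, h=16: θ=86.5° here. β=46.3, B=184. 16·(0.2516 − sin(2π·0.2516)/(2π)) = 1.4797 → s = 21.4797

21.4797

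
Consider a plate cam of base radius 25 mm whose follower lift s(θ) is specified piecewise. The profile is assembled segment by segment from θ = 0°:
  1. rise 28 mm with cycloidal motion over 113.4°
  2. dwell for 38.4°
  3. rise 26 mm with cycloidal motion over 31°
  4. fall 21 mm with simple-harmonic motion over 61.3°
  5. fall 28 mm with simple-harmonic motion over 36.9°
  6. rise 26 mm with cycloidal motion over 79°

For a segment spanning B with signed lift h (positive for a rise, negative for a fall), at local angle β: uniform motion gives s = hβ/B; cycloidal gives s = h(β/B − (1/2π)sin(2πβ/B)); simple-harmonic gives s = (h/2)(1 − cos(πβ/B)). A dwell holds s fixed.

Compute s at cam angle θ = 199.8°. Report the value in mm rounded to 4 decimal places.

seg 1 [0°–113.4°] cycloidal, h=28: full span → s += 28 → s = 28.0000
seg 2 [113.4°–151.8°] dwell: s stays 28.0000
seg 3 [151.8°–182.8°] cycloidal, h=26: full span → s += 26 → s = 54.0000
seg 4 [182.8°–244.1°] simple-harmonic, h=-21: θ=199.8° here. β=17, B=61.3. -21/2·(1 − cos(π·0.2773)) = -3.7393 → s = 50.2607

50.2607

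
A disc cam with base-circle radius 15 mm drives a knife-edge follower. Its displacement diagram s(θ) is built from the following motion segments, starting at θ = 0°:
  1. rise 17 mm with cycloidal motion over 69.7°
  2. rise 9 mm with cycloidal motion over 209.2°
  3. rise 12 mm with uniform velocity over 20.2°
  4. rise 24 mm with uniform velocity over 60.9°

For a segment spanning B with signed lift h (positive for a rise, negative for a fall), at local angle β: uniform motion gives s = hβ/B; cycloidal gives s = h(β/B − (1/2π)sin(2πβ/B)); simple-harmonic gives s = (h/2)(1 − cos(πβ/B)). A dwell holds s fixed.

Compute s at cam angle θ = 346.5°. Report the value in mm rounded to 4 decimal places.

seg 1 [0°–69.7°] cycloidal, h=17: full span → s += 17 → s = 17.0000
seg 2 [69.7°–278.9°] cycloidal, h=9: full span → s += 9 → s = 26.0000
seg 3 [278.9°–299.1°] uniform, h=12: full span → s += 12 → s = 38.0000
seg 4 [299.1°–360°] uniform, h=24: θ=346.5° here. β=47.4, B=60.9. 24·47.4/60.9 = 18.6798 → s = 56.6798

56.6798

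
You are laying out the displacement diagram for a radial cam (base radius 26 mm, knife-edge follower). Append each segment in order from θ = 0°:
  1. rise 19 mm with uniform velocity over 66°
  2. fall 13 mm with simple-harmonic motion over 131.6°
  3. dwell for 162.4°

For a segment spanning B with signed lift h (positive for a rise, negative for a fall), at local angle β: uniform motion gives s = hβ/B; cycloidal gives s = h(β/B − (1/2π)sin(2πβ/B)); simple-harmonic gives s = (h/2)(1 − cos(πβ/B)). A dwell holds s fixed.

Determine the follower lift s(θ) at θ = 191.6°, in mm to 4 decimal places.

seg 1 [0°–66°] uniform, h=19: full span → s += 19 → s = 19.0000
seg 2 [66°–197.6°] simple-harmonic, h=-13: θ=191.6° here. β=125.6, B=131.6. -13/2·(1 − cos(π·0.9544)) = -12.9334 → s = 6.0666

6.0666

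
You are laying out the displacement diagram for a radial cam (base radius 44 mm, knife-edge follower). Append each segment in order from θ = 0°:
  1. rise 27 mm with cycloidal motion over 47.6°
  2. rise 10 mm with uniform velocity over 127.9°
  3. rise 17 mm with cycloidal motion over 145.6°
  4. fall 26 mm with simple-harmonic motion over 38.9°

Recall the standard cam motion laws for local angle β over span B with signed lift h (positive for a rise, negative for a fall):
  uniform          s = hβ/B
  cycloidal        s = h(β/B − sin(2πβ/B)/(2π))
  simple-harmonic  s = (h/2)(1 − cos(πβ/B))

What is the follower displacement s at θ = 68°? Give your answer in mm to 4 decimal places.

seg 1 [0°–47.6°] cycloidal, h=27: full span → s += 27 → s = 27.0000
seg 2 [47.6°–175.5°] uniform, h=10: θ=68° here. β=20.4, B=127.9. 10·20.4/127.9 = 1.5950 → s = 28.5950

28.5950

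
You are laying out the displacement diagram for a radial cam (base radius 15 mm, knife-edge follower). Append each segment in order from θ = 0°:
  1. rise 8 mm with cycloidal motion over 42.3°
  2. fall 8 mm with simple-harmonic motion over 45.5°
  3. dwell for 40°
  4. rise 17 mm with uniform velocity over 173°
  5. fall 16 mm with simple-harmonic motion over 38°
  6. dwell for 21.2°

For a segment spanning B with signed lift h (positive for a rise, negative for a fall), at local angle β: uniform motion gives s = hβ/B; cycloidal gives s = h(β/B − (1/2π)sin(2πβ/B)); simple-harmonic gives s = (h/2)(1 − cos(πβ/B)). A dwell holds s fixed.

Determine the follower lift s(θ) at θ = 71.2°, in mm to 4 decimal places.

seg 1 [0°–42.3°] cycloidal, h=8: full span → s += 8 → s = 8.0000
seg 2 [42.3°–87.8°] simple-harmonic, h=-8: θ=71.2° here. β=28.9, B=45.5. -8/2·(1 − cos(π·0.6352)) = -5.6479 → s = 2.3521

2.3521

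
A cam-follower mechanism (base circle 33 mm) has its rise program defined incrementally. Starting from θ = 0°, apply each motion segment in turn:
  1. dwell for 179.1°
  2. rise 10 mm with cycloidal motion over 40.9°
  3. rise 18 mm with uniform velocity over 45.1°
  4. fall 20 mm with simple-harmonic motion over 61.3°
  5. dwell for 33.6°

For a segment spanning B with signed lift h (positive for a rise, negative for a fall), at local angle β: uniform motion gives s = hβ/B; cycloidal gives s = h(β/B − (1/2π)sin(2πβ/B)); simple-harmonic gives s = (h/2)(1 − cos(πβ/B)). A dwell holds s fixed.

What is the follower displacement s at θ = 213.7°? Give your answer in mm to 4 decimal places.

seg 1 [0°–179.1°] dwell: s stays 0.0000
seg 2 [179.1°–220°] cycloidal, h=10: θ=213.7° here. β=34.6, B=40.9. 10·(0.8460 − sin(2π·0.8460)/(2π)) = 9.7705 → s = 9.7705

9.7705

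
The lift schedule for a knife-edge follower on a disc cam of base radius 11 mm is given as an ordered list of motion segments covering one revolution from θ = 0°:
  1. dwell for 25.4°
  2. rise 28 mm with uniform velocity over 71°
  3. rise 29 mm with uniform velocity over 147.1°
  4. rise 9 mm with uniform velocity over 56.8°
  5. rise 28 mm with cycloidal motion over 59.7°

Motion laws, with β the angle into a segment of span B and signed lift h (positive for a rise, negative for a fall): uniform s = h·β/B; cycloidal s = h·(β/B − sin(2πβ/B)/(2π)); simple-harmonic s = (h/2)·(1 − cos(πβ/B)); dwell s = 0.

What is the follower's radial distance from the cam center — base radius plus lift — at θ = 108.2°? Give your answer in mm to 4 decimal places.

seg 1 [0°–25.4°] dwell: s stays 0.0000
seg 2 [25.4°–96.4°] uniform, h=28: full span → s += 28 → s = 28.0000
seg 3 [96.4°–243.5°] uniform, h=29: θ=108.2° here. β=11.8, B=147.1. 29·11.8/147.1 = 2.3263 → s = 30.3263
radial distance = base radius + s = 11 + 30.3263 = 41.3263

41.3263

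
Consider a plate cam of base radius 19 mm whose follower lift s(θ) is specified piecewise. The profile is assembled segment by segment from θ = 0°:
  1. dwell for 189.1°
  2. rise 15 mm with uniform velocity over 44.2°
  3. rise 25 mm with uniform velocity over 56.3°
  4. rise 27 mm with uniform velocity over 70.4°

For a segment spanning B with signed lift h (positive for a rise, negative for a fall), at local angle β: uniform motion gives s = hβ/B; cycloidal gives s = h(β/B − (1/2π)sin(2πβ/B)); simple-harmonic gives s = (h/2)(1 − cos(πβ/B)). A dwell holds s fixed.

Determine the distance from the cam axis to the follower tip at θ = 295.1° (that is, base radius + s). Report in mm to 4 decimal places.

seg 1 [0°–189.1°] dwell: s stays 0.0000
seg 2 [189.1°–233.3°] uniform, h=15: full span → s += 15 → s = 15.0000
seg 3 [233.3°–289.6°] uniform, h=25: full span → s += 25 → s = 40.0000
seg 4 [289.6°–360°] uniform, h=27: θ=295.1° here. β=5.5, B=70.4. 27·5.5/70.4 = 2.1094 → s = 42.1094
radial distance = base radius + s = 19 + 42.1094 = 61.1094

61.1094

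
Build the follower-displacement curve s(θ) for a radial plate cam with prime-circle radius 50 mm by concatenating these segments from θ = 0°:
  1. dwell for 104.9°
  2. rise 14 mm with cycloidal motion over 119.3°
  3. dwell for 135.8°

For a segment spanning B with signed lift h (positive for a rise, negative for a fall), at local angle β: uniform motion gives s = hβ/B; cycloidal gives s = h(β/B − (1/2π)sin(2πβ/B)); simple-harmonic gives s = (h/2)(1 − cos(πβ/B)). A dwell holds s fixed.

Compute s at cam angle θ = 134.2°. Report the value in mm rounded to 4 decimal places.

seg 1 [0°–104.9°] dwell: s stays 0.0000
seg 2 [104.9°–224.2°] cycloidal, h=14: θ=134.2° here. β=29.3, B=119.3. 14·(0.2456 − sin(2π·0.2456)/(2π)) = 1.2111 → s = 1.2111

1.2111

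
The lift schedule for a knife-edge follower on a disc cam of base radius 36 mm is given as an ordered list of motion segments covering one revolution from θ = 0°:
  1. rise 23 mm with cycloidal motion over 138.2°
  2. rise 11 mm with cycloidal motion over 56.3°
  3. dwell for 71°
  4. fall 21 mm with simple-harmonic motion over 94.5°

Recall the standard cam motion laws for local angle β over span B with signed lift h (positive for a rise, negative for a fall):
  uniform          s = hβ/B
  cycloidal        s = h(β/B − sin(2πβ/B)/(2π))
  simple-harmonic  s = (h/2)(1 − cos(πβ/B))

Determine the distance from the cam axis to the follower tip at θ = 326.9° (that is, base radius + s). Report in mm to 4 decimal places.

seg 1 [0°–138.2°] cycloidal, h=23: full span → s += 23 → s = 23.0000
seg 2 [138.2°–194.5°] cycloidal, h=11: full span → s += 11 → s = 34.0000
seg 3 [194.5°–265.5°] dwell: s stays 34.0000
seg 4 [265.5°–360°] simple-harmonic, h=-21: θ=326.9° here. β=61.4, B=94.5. -21/2·(1 − cos(π·0.6497)) = -15.2591 → s = 18.7409
radial distance = base radius + s = 36 + 18.7409 = 54.7409

54.7409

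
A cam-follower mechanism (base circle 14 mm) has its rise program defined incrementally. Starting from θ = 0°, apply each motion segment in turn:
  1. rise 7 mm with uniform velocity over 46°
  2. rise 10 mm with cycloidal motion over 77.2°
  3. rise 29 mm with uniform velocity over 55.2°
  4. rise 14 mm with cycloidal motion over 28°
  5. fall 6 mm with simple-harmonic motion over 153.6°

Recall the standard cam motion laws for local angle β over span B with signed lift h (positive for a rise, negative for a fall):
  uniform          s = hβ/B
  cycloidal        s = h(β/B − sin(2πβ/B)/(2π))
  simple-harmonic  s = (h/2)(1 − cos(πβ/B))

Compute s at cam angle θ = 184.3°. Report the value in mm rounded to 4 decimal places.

seg 1 [0°–46°] uniform, h=7: full span → s += 7 → s = 7.0000
seg 2 [46°–123.2°] cycloidal, h=10: full span → s += 10 → s = 17.0000
seg 3 [123.2°–178.4°] uniform, h=29: full span → s += 29 → s = 46.0000
seg 4 [178.4°–206.4°] cycloidal, h=14: θ=184.3° here. β=5.9, B=28. 14·(0.2107 − sin(2π·0.2107)/(2π)) = 0.7894 → s = 46.7894

46.7894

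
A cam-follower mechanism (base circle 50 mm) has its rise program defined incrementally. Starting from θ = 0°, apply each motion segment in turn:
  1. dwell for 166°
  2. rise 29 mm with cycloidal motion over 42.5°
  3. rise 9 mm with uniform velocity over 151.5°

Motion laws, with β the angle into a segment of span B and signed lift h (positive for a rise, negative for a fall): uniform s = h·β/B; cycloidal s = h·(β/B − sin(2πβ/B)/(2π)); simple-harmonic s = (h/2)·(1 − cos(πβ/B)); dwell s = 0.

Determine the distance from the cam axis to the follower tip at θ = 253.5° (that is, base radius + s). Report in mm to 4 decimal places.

seg 1 [0°–166°] dwell: s stays 0.0000
seg 2 [166°–208.5°] cycloidal, h=29: full span → s += 29 → s = 29.0000
seg 3 [208.5°–360°] uniform, h=9: θ=253.5° here. β=45, B=151.5. 9·45/151.5 = 2.6733 → s = 31.6733
radial distance = base radius + s = 50 + 31.6733 = 81.6733

81.6733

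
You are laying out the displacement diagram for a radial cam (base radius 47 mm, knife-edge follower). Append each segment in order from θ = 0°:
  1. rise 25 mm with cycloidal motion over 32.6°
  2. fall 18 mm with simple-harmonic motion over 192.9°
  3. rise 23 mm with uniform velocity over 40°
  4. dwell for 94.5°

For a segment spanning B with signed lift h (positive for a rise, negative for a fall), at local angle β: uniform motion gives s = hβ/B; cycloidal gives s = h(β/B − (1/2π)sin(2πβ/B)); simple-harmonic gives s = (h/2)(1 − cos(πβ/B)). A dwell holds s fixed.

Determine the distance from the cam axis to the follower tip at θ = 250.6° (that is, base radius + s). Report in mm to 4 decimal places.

seg 1 [0°–32.6°] cycloidal, h=25: full span → s += 25 → s = 25.0000
seg 2 [32.6°–225.5°] simple-harmonic, h=-18: full span → s += -18 → s = 7.0000
seg 3 [225.5°–265.5°] uniform, h=23: θ=250.6° here. β=25.1, B=40. 23·25.1/40 = 14.4325 → s = 21.4325
radial distance = base radius + s = 47 + 21.4325 = 68.4325

68.4325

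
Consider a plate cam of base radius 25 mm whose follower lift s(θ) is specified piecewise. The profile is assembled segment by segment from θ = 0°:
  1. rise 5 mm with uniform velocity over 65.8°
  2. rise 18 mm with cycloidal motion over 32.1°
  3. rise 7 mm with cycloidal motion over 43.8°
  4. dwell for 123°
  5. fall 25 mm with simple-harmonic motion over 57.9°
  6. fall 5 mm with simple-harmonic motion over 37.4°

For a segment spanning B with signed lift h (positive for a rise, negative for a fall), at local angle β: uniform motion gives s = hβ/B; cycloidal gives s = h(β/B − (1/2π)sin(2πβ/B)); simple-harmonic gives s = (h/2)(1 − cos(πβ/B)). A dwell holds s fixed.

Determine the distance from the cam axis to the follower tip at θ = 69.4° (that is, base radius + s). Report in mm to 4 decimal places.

seg 1 [0°–65.8°] uniform, h=5: full span → s += 5 → s = 5.0000
seg 2 [65.8°–97.9°] cycloidal, h=18: θ=69.4° here. β=3.6, B=32.1. 18·(0.1121 − sin(2π·0.1121)/(2π)) = 0.1630 → s = 5.1630
radial distance = base radius + s = 25 + 5.1630 = 30.1630

30.1630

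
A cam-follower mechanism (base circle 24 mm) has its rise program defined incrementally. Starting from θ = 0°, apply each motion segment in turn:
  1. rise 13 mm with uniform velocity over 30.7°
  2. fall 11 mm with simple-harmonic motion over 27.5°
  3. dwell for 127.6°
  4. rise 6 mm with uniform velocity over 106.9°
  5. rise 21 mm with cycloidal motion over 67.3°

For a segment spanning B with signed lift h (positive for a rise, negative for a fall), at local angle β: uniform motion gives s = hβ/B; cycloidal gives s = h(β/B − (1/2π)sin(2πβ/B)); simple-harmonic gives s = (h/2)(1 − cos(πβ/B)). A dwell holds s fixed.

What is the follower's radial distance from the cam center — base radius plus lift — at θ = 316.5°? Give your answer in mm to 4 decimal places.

seg 1 [0°–30.7°] uniform, h=13: full span → s += 13 → s = 13.0000
seg 2 [30.7°–58.2°] simple-harmonic, h=-11: full span → s += -11 → s = 2.0000
seg 3 [58.2°–185.8°] dwell: s stays 2.0000
seg 4 [185.8°–292.7°] uniform, h=6: full span → s += 6 → s = 8.0000
seg 5 [292.7°–360°] cycloidal, h=21: θ=316.5° here. β=23.8, B=67.3. 21·(0.3536 − sin(2π·0.3536)/(2π)) = 4.7681 → s = 12.7681
radial distance = base radius + s = 24 + 12.7681 = 36.7681

36.7681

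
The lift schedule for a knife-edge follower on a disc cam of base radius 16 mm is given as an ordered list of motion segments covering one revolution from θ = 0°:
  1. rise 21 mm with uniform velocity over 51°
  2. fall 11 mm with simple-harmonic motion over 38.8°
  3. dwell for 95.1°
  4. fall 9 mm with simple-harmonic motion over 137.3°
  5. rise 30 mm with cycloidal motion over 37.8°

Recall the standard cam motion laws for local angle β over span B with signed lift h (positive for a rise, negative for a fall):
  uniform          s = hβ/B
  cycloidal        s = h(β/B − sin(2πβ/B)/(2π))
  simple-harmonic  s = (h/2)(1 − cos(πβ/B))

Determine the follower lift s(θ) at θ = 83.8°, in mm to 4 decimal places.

seg 1 [0°–51°] uniform, h=21: full span → s += 21 → s = 21.0000
seg 2 [51°–89.8°] simple-harmonic, h=-11: θ=83.8° here. β=32.8, B=38.8. -11/2·(1 − cos(π·0.8454)) = -10.3636 → s = 10.6364

10.6364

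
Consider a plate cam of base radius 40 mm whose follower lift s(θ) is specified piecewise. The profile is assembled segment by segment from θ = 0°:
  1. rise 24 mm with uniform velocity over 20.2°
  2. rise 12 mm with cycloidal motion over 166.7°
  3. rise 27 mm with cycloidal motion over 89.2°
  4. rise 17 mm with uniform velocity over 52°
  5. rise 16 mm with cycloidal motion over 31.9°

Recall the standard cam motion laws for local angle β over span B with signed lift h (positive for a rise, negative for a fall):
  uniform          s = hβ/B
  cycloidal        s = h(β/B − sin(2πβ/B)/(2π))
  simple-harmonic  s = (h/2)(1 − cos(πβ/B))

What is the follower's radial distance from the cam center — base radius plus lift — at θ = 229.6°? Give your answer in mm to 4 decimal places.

seg 1 [0°–20.2°] uniform, h=24: full span → s += 24 → s = 24.0000
seg 2 [20.2°–186.9°] cycloidal, h=12: full span → s += 12 → s = 36.0000
seg 3 [186.9°–276.1°] cycloidal, h=27: θ=229.6° here. β=42.7, B=89.2. 27·(0.4787 − sin(2π·0.4787)/(2π)) = 12.3515 → s = 48.3515
radial distance = base radius + s = 40 + 48.3515 = 88.3515

88.3515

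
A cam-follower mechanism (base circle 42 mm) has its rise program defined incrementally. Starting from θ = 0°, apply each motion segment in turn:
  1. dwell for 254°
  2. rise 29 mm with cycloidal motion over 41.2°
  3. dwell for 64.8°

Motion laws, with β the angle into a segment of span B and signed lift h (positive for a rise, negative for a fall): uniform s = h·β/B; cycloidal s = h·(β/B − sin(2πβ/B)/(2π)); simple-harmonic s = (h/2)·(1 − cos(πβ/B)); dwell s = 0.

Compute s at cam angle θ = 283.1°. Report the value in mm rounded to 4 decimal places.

seg 1 [0°–254°] dwell: s stays 0.0000
seg 2 [254°–295.2°] cycloidal, h=29: θ=283.1° here. β=29.1, B=41.2. 29·(0.7063 − sin(2π·0.7063)/(2π)) = 24.9257 → s = 24.9257

24.9257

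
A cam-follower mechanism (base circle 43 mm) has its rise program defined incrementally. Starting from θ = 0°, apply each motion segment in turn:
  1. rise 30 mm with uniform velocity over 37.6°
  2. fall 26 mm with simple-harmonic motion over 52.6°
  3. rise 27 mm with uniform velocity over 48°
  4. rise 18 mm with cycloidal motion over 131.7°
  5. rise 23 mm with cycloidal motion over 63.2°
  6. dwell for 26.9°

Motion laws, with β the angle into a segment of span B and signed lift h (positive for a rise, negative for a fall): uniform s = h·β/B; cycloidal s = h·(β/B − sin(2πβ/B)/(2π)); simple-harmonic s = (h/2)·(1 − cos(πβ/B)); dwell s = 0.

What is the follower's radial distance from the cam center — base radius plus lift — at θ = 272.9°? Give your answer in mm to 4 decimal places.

seg 1 [0°–37.6°] uniform, h=30: full span → s += 30 → s = 30.0000
seg 2 [37.6°–90.2°] simple-harmonic, h=-26: full span → s += -26 → s = 4.0000
seg 3 [90.2°–138.2°] uniform, h=27: full span → s += 27 → s = 31.0000
seg 4 [138.2°–269.9°] cycloidal, h=18: full span → s += 18 → s = 49.0000
seg 5 [269.9°–333.1°] cycloidal, h=23: θ=272.9° here. β=3, B=63.2. 23·(0.0475 − sin(2π·0.0475)/(2π)) = 0.0161 → s = 49.0161
radial distance = base radius + s = 43 + 49.0161 = 92.0161

92.0161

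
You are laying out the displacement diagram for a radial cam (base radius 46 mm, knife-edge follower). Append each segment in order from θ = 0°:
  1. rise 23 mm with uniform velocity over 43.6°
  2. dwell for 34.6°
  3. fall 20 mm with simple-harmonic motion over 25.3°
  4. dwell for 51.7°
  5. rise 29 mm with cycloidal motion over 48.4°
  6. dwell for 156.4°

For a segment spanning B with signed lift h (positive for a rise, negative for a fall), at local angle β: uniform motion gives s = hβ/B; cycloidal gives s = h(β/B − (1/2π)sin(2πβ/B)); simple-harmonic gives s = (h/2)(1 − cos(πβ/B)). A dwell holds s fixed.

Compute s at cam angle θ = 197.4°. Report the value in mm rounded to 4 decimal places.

seg 1 [0°–43.6°] uniform, h=23: full span → s += 23 → s = 23.0000
seg 2 [43.6°–78.2°] dwell: s stays 23.0000
seg 3 [78.2°–103.5°] simple-harmonic, h=-20: full span → s += -20 → s = 3.0000
seg 4 [103.5°–155.2°] dwell: s stays 3.0000
seg 5 [155.2°–203.6°] cycloidal, h=29: θ=197.4° here. β=42.2, B=48.4. 29·(0.8719 − sin(2π·0.8719)/(2π)) = 28.6117 → s = 31.6117

31.6117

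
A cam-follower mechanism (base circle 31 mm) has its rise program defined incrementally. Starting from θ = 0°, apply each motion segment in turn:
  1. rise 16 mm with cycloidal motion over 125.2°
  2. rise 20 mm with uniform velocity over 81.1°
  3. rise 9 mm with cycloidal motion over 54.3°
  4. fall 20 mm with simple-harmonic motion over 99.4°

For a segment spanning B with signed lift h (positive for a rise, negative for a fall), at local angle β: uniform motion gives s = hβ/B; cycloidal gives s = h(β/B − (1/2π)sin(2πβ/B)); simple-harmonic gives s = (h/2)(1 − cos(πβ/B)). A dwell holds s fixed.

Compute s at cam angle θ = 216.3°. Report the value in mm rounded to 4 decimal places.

seg 1 [0°–125.2°] cycloidal, h=16: full span → s += 16 → s = 16.0000
seg 2 [125.2°–206.3°] uniform, h=20: full span → s += 20 → s = 36.0000
seg 3 [206.3°–260.6°] cycloidal, h=9: θ=216.3° here. β=10, B=54.3. 9·(0.1842 − sin(2π·0.1842)/(2π)) = 0.3459 → s = 36.3459

36.3459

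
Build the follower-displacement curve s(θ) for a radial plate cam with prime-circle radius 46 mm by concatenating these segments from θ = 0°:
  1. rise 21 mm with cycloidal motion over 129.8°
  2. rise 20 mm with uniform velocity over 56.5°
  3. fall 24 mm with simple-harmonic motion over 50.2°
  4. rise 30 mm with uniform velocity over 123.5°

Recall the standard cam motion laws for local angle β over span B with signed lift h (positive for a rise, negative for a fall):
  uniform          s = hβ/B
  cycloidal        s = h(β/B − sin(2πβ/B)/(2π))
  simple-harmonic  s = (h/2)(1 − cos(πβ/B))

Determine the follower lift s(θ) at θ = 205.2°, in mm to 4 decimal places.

seg 1 [0°–129.8°] cycloidal, h=21: full span → s += 21 → s = 21.0000
seg 2 [129.8°–186.3°] uniform, h=20: full span → s += 20 → s = 41.0000
seg 3 [186.3°–236.5°] simple-harmonic, h=-24: θ=205.2° here. β=18.9, B=50.2. -24/2·(1 − cos(π·0.3765)) = -7.4599 → s = 33.5401

33.5401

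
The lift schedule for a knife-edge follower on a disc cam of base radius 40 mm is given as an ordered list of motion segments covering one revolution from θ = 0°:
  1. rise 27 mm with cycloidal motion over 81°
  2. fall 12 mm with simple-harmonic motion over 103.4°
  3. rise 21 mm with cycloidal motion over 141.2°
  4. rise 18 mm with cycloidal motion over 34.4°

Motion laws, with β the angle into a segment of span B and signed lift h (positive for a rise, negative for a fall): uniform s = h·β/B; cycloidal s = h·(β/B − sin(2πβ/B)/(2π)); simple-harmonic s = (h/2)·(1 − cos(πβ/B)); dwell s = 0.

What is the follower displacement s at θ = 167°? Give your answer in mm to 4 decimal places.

seg 1 [0°–81°] cycloidal, h=27: full span → s += 27 → s = 27.0000
seg 2 [81°–184.4°] simple-harmonic, h=-12: θ=167° here. β=86, B=103.4. -12/2·(1 − cos(π·0.8317)) = -11.1809 → s = 15.8191

15.8191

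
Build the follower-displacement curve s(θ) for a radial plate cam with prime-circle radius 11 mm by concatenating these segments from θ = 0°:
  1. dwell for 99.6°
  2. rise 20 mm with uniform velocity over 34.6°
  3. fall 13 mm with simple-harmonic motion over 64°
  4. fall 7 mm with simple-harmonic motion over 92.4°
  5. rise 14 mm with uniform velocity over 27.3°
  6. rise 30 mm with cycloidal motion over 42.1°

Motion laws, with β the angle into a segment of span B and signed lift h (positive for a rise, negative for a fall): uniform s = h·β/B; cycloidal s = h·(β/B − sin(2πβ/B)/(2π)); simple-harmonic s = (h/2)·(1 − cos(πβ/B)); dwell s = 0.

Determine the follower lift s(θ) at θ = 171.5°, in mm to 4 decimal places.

seg 1 [0°–99.6°] dwell: s stays 0.0000
seg 2 [99.6°–134.2°] uniform, h=20: full span → s += 20 → s = 20.0000
seg 3 [134.2°–198.2°] simple-harmonic, h=-13: θ=171.5° here. β=37.3, B=64. -13/2·(1 − cos(π·0.5828)) = -8.1720 → s = 11.8280

11.8280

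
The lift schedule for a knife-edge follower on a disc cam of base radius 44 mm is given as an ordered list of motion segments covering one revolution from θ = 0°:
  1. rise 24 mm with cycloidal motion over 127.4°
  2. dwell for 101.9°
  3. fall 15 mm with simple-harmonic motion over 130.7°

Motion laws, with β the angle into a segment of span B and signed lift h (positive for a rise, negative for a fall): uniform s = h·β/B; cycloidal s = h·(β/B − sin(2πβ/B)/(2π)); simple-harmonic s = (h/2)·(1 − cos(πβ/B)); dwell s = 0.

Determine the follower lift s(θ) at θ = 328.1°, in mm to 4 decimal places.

seg 1 [0°–127.4°] cycloidal, h=24: full span → s += 24 → s = 24.0000
seg 2 [127.4°–229.3°] dwell: s stays 24.0000
seg 3 [229.3°–360°] simple-harmonic, h=-15: θ=328.1° here. β=98.8, B=130.7. -15/2·(1 − cos(π·0.7559)) = -12.9012 → s = 11.0988

11.0988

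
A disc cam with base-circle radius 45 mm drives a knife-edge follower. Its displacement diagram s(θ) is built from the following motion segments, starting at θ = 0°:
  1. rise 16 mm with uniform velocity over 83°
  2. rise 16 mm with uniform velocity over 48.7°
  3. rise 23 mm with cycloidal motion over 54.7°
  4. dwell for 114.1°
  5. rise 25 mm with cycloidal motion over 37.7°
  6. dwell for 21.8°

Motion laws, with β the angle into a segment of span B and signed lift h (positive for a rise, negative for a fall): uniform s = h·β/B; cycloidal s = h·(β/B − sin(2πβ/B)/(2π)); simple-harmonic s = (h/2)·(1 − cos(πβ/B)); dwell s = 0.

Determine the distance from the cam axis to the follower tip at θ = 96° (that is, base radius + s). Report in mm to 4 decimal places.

seg 1 [0°–83°] uniform, h=16: full span → s += 16 → s = 16.0000
seg 2 [83°–131.7°] uniform, h=16: θ=96° here. β=13, B=48.7. 16·13/48.7 = 4.2710 → s = 20.2710
radial distance = base radius + s = 45 + 20.2710 = 65.2710

65.2710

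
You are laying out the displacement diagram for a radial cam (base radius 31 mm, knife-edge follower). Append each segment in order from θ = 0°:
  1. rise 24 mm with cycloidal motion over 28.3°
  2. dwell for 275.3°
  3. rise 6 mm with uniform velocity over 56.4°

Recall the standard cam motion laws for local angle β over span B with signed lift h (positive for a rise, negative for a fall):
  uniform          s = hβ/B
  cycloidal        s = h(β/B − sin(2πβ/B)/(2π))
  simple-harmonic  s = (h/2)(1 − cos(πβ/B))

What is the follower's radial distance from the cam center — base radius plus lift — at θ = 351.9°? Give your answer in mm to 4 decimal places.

seg 1 [0°–28.3°] cycloidal, h=24: full span → s += 24 → s = 24.0000
seg 2 [28.3°–303.6°] dwell: s stays 24.0000
seg 3 [303.6°–360°] uniform, h=6: θ=351.9° here. β=48.3, B=56.4. 6·48.3/56.4 = 5.1383 → s = 29.1383
radial distance = base radius + s = 31 + 29.1383 = 60.1383

60.1383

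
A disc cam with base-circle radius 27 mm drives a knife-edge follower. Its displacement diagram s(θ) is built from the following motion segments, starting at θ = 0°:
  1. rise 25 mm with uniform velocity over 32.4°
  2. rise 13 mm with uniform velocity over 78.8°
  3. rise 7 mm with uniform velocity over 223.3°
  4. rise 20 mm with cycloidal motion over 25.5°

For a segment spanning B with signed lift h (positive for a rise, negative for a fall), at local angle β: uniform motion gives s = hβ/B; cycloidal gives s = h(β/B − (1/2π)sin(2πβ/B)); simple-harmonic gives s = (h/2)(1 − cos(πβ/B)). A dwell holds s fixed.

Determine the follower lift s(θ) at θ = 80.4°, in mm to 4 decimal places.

seg 1 [0°–32.4°] uniform, h=25: full span → s += 25 → s = 25.0000
seg 2 [32.4°–111.2°] uniform, h=13: θ=80.4° here. β=48, B=78.8. 13·48/78.8 = 7.9188 → s = 32.9188

32.9188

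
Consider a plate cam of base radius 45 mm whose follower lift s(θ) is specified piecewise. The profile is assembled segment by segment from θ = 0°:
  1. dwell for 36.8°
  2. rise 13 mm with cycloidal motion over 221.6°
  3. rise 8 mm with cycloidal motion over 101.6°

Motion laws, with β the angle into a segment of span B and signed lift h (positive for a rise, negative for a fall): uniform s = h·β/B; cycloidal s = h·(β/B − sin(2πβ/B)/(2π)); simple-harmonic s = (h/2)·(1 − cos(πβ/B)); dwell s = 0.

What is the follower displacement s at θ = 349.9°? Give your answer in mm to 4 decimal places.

seg 1 [0°–36.8°] dwell: s stays 0.0000
seg 2 [36.8°–258.4°] cycloidal, h=13: full span → s += 13 → s = 13.0000
seg 3 [258.4°–360°] cycloidal, h=8: θ=349.9° here. β=91.5, B=101.6. 8·(0.9006 − sin(2π·0.9006)/(2π)) = 7.9493 → s = 20.9493

20.9493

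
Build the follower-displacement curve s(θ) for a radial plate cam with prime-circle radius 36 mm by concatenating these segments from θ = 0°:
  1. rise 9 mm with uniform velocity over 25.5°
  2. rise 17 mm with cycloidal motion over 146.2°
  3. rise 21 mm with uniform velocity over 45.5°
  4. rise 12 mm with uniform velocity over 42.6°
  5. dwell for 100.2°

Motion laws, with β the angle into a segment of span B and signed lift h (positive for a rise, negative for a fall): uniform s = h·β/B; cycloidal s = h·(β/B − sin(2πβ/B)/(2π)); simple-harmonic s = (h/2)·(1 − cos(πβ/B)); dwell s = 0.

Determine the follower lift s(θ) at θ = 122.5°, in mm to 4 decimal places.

seg 1 [0°–25.5°] uniform, h=9: full span → s += 9 → s = 9.0000
seg 2 [25.5°–171.7°] cycloidal, h=17: θ=122.5° here. β=97, B=146.2. 17·(0.6635 − sin(2π·0.6635)/(2π)) = 13.5946 → s = 22.5946

22.5946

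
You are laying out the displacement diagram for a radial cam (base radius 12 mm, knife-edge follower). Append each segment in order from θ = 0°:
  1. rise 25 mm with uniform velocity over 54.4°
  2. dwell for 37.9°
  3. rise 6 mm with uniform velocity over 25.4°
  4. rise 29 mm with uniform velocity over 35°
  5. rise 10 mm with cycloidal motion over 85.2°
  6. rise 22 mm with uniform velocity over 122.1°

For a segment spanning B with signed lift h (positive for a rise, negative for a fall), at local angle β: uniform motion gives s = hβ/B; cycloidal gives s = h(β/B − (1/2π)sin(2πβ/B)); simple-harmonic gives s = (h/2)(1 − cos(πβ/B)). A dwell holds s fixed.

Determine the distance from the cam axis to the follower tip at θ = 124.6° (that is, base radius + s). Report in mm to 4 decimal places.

seg 1 [0°–54.4°] uniform, h=25: full span → s += 25 → s = 25.0000
seg 2 [54.4°–92.3°] dwell: s stays 25.0000
seg 3 [92.3°–117.7°] uniform, h=6: full span → s += 6 → s = 31.0000
seg 4 [117.7°–152.7°] uniform, h=29: θ=124.6° here. β=6.9, B=35. 29·6.9/35 = 5.7171 → s = 36.7171
radial distance = base radius + s = 12 + 36.7171 = 48.7171

48.7171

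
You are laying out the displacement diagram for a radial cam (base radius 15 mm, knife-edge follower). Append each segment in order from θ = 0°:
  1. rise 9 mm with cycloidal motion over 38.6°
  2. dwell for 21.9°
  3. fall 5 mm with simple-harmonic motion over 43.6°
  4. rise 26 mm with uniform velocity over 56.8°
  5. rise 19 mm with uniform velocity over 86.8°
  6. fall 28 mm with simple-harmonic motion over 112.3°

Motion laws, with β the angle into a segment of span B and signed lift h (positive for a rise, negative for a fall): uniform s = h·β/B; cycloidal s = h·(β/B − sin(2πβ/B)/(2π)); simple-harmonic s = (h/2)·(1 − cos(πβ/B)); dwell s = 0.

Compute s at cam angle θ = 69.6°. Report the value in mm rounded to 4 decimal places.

seg 1 [0°–38.6°] cycloidal, h=9: full span → s += 9 → s = 9.0000
seg 2 [38.6°–60.5°] dwell: s stays 9.0000
seg 3 [60.5°–104.1°] simple-harmonic, h=-5: θ=69.6° here. β=9.1, B=43.6. -5/2·(1 − cos(π·0.2087)) = -0.5184 → s = 8.4816

8.4816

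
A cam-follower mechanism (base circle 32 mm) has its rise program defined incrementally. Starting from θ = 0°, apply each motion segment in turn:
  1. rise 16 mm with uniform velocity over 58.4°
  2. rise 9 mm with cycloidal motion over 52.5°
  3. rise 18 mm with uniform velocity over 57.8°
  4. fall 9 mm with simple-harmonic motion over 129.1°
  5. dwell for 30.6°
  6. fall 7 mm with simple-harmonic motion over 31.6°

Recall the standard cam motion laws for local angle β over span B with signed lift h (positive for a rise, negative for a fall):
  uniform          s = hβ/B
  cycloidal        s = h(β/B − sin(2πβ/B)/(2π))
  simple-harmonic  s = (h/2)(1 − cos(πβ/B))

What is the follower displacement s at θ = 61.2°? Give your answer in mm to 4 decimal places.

seg 1 [0°–58.4°] uniform, h=16: full span → s += 16 → s = 16.0000
seg 2 [58.4°–110.9°] cycloidal, h=9: θ=61.2° here. β=2.8, B=52.5. 9·(0.0533 − sin(2π·0.0533)/(2π)) = 0.0089 → s = 16.0089

16.0089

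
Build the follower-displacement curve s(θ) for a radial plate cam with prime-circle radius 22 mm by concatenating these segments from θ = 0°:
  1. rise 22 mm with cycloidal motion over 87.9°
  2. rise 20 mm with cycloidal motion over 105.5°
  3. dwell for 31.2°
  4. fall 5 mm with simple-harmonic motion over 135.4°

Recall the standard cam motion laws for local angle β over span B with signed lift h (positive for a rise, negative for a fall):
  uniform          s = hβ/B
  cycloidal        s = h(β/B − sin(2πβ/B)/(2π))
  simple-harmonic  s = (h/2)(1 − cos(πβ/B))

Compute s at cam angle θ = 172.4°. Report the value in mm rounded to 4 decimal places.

seg 1 [0°–87.9°] cycloidal, h=22: full span → s += 22 → s = 22.0000
seg 2 [87.9°–193.4°] cycloidal, h=20: θ=172.4° here. β=84.5, B=105.5. 20·(0.8009 − sin(2π·0.8009)/(2π)) = 19.0404 → s = 41.0404

41.0404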